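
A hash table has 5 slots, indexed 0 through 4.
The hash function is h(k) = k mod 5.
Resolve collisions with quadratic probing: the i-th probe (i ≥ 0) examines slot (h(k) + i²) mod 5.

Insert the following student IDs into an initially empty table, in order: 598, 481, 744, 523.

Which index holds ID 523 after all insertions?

598: h=3 => slot 3
481: h=1 => slot 1
744: h=4 => slot 4
523: h=3, probe 3,4,2 => slot 2
Table: [_, 481, 523, 598, 744]

2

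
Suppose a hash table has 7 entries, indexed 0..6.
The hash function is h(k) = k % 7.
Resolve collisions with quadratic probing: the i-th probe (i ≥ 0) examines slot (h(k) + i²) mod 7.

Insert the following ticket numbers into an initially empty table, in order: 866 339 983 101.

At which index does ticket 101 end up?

0

866: h=5 -> slot 5
339: h=3 -> slot 3
983: h=3, probe 3,4 -> slot 4
101: h=3, probe 3,4,0 -> slot 0
Table: [101, ., ., 339, 983, 866, .]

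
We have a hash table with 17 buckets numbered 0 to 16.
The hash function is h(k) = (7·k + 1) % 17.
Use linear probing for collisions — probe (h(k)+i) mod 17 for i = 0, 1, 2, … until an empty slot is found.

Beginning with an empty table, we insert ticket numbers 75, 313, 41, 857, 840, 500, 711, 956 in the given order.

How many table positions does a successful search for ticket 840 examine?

5

75: h=16 → slot 16
313: h=16, probe 16,0 → slot 0
41: h=16, probe 16,0,1 → slot 1
857: h=16, probe 16,0,1,2 → slot 2
840: h=16, probe 16,0,1,2,3 → slot 3
500: h=16, probe 16,0,1,2,3,4 → slot 4
711: h=14 → slot 14
956: h=12 → slot 12
Table: [313, 41, 857, 840, 500, -, -, -, -, -, -, -, 956, -, 711, -, 75]
Lookup 840: h=16, probe 16,0,1,2,3 → found at 3.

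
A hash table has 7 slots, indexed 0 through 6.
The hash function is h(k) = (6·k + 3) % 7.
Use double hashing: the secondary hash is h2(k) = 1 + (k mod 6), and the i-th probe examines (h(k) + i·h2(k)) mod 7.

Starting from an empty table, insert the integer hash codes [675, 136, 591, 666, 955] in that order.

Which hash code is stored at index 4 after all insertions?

591

675: h=0 -> slot 0
136: h=0, h2=5, probe 0,5 -> slot 5
591: h=0, h2=4, probe 0,4 -> slot 4
666: h=2 -> slot 2
955: h=0, h2=2, probe 0,2,4,6 -> slot 6
Table: [675, -, 666, -, 591, 136, 955]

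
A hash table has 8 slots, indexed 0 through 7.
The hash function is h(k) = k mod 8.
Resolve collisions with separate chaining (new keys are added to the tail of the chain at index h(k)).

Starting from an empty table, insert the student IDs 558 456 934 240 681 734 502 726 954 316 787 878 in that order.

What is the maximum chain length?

6

558 -> bucket 6
456 -> bucket 0
934 -> bucket 6 (collision)
240 -> bucket 0 (collision)
681 -> bucket 1
734 -> bucket 6 (collision)
502 -> bucket 6 (collision)
726 -> bucket 6 (collision)
954 -> bucket 2
316 -> bucket 4
787 -> bucket 3
878 -> bucket 6 (collision)
Final buckets:
0: 456 -> 240
1: 681
2: 954
3: 787
4: 316
5: _
6: 558 -> 934 -> 734 -> 502 -> 726 -> 878
7: _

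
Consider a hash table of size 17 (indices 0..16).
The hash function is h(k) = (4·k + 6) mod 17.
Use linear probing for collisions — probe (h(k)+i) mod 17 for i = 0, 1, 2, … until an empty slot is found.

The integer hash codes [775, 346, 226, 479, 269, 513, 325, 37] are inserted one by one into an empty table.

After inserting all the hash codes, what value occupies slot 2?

775: h=12 -> slot 12
346: h=13 -> slot 13
226: h=9 -> slot 9
479: h=1 -> slot 1
269: h=11 -> slot 11
513: h=1, probe 1,2 -> slot 2
325: h=14 -> slot 14
37: h=1, probe 1,2,3 -> slot 3
Table: [—, 479, 513, 37, —, —, —, —, —, 226, —, 269, 775, 346, 325, —, —]

513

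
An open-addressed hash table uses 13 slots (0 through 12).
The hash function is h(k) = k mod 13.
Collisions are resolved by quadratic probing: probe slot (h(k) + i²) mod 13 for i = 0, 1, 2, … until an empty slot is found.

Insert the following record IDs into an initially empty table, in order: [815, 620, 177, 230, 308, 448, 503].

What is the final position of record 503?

815: h=9 => slot 9
620: h=9, probe 9,10 => slot 10
177: h=8 => slot 8
230: h=9, probe 9,10,0 => slot 0
308: h=9, probe 9,10,0,5 => slot 5
448: h=6 => slot 6
503: h=9, probe 9,10,0,5,12 => slot 12
Table: [230, _, _, _, _, 308, 448, _, 177, 815, 620, _, 503]

12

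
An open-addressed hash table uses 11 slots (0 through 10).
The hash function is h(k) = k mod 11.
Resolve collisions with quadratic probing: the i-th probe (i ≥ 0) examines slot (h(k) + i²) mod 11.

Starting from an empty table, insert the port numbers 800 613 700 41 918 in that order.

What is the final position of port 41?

800: h=8 -> slot 8
613: h=8, probe 8,9 -> slot 9
700: h=7 -> slot 7
41: h=8, probe 8,9,1 -> slot 1
918: h=5 -> slot 5
Table: [-, 41, -, -, -, 918, -, 700, 800, 613, -]

1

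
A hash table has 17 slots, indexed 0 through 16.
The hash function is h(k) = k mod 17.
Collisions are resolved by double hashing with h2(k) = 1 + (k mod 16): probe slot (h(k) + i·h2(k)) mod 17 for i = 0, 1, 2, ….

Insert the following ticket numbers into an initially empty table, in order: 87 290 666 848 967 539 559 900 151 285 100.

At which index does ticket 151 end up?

5

87 hashes to 2; slot 2 is free => place at 2.
290 hashes to 1; slot 1 is free => place at 1.
666 hashes to 3; slot 3 is free => place at 3.
848 hashes to 15; slot 15 is free => place at 15.
967 hashes to 15, h2=8; 15 taken => place at 6.
539 hashes to 12; slot 12 is free => place at 12.
559 hashes to 15, h2=16; 15 taken => place at 14.
900 hashes to 16; slot 16 is free => place at 16.
151 hashes to 15, h2=8; 15,6,14 taken => place at 5.
285 hashes to 13; slot 13 is free => place at 13.
100 hashes to 15, h2=5; 15,3 taken => place at 8.
Table: [∅, 290, 87, 666, ∅, 151, 967, ∅, 100, ∅, ∅, ∅, 539, 285, 559, 848, 900]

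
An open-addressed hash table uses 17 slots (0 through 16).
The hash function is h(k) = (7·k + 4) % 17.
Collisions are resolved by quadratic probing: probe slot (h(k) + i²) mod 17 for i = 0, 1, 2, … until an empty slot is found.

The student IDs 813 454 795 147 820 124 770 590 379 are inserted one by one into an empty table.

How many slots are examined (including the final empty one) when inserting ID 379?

813: h=0 => slot 0
454: h=3 => slot 3
795: h=10 => slot 10
147: h=13 => slot 13
820: h=15 => slot 15
124: h=5 => slot 5
770: h=5, probe 5,6 => slot 6
590: h=3, probe 3,4 => slot 4
379: h=5, probe 5,6,9 => slot 9
Table: [813, ∅, ∅, 454, 590, 124, 770, ∅, ∅, 379, 795, ∅, ∅, 147, ∅, 820, ∅]

3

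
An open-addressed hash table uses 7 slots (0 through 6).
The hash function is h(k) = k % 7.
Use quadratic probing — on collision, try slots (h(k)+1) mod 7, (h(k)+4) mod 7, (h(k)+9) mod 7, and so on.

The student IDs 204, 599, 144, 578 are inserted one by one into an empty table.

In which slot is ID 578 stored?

204 hashes to 1; slot 1 is free => place at 1.
599 hashes to 4; slot 4 is free => place at 4.
144 hashes to 4; 4 taken => place at 5.
578 hashes to 4; 4,5,1 taken => place at 6.
Table: [∅, 204, ∅, ∅, 599, 144, 578]

6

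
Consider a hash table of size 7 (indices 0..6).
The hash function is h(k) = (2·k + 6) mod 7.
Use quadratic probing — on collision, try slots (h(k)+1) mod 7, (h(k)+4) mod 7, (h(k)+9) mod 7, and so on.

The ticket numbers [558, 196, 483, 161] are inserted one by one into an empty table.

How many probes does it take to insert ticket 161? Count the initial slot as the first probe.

558 hashes to 2; slot 2 is free -> place at 2.
196 hashes to 6; slot 6 is free -> place at 6.
483 hashes to 6; 6 taken -> place at 0.
161 hashes to 6; 6,0 taken -> place at 3.
Table: [483, ∅, 558, 161, ∅, ∅, 196]

3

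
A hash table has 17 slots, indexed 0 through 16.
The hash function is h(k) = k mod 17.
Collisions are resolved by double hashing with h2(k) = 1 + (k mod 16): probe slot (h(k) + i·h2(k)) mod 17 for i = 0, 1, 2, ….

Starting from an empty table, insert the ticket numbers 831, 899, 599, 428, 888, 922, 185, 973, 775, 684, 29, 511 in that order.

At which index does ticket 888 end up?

831: h=15 -> slot 15
899: h=15, h2=4, probe 15,2 -> slot 2
599: h=4 -> slot 4
428: h=3 -> slot 3
888: h=4, h2=9, probe 4,13 -> slot 13
922: h=4, h2=11, probe 4,15,9 -> slot 9
185: h=15, h2=10, probe 15,8 -> slot 8
973: h=4, h2=14, probe 4,1 -> slot 1
775: h=10 -> slot 10
684: h=4, h2=13, probe 4,0 -> slot 0
29: h=12 -> slot 12
511: h=1, h2=16, probe 1,0,16 -> slot 16
Table: [684, 973, 899, 428, 599, ∅, ∅, ∅, 185, 922, 775, ∅, 29, 888, ∅, 831, 511]

13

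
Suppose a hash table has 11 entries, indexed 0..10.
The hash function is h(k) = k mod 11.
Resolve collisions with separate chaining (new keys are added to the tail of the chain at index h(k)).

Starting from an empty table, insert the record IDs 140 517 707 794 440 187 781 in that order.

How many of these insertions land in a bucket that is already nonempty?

3

140 -> bucket 8
517 -> bucket 0
707 -> bucket 3
794 -> bucket 2
440 -> bucket 0 (collision)
187 -> bucket 0 (collision)
781 -> bucket 0 (collision)
Final buckets:
0: 517 -> 440 -> 187 -> 781
1: _
2: 794
3: 707
4: _
5: _
6: _
7: _
8: 140
9: _
10: _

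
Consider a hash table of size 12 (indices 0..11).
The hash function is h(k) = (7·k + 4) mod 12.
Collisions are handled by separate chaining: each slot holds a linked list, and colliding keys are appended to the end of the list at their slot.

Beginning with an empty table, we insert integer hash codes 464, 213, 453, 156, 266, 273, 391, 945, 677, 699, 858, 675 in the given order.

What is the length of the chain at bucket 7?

4

464 → bucket 0
213 → bucket 7
453 → bucket 7 (collision)
156 → bucket 4
266 → bucket 6
273 → bucket 7 (collision)
391 → bucket 5
945 → bucket 7 (collision)
677 → bucket 3
699 → bucket 1
858 → bucket 10
675 → bucket 1 (collision)
Final buckets:
0: 464
1: 699 -> 675
2: .
3: 677
4: 156
5: 391
6: 266
7: 213 -> 453 -> 273 -> 945
8: .
9: .
10: 858
11: .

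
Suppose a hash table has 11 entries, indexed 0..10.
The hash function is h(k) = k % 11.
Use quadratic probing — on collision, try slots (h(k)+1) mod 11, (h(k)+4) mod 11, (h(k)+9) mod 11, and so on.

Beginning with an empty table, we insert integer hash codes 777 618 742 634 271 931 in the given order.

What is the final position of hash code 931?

777 hashes to 7; slot 7 is free -> place at 7.
618 hashes to 2; slot 2 is free -> place at 2.
742 hashes to 5; slot 5 is free -> place at 5.
634 hashes to 7; 7 taken -> place at 8.
271 hashes to 7; 7,8 taken -> place at 0.
931 hashes to 7; 7,8,0,5 taken -> place at 1.
Table: [271, 931, 618, ∅, ∅, 742, ∅, 777, 634, ∅, ∅]

1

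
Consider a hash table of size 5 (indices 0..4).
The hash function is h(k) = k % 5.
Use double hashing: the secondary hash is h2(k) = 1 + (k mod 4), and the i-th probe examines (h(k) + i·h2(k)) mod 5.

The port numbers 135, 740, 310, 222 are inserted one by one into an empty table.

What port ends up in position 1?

740

Insert 135: h=0, slot 0 empty → index 0.
Insert 740: h=0, h2=1, slot 0 occupied → index 1.
Insert 310: h=0, h2=3, slot 0 occupied → index 3.
Insert 222: h=2, slot 2 empty → index 2.
Table: [135, 740, 222, 310, .]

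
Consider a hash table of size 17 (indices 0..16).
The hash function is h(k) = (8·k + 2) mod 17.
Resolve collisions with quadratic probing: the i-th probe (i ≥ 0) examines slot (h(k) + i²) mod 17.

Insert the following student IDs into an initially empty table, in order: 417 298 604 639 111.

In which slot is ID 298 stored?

417: h=6 => slot 6
298: h=6, probe 6,7 => slot 7
604: h=6, probe 6,7,10 => slot 10
639: h=14 => slot 14
111: h=6, probe 6,7,10,15 => slot 15
Table: [—, —, —, —, —, —, 417, 298, —, —, 604, —, —, —, 639, 111, —]

7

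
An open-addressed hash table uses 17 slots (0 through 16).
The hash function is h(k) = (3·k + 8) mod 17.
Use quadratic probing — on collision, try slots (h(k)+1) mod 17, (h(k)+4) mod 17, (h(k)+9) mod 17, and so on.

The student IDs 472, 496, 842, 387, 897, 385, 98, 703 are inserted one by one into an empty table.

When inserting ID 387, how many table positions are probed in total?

472 hashes to 13; slot 13 is free => place at 13.
496 hashes to 0; slot 0 is free => place at 0.
842 hashes to 1; slot 1 is free => place at 1.
387 hashes to 13; 13 taken => place at 14.
897 hashes to 13; 13,14,0 taken => place at 5.
385 hashes to 7; slot 7 is free => place at 7.
98 hashes to 13; 13,14,0,5 taken => place at 12.
703 hashes to 9; slot 9 is free => place at 9.
Table: [496, 842, _, _, _, 897, _, 385, _, 703, _, _, 98, 472, 387, _, _]

2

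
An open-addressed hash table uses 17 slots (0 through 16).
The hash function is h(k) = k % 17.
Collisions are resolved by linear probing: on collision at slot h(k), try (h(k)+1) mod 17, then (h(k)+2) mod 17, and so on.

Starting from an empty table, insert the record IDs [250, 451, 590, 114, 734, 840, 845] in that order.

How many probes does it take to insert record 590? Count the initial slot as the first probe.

2

250 hashes to 12; slot 12 is free => place at 12.
451 hashes to 9; slot 9 is free => place at 9.
590 hashes to 12; 12 taken => place at 13.
114 hashes to 12; 12,13 taken => place at 14.
734 hashes to 3; slot 3 is free => place at 3.
840 hashes to 7; slot 7 is free => place at 7.
845 hashes to 12; 12,13,14 taken => place at 15.
Table: [∅, ∅, ∅, 734, ∅, ∅, ∅, 840, ∅, 451, ∅, ∅, 250, 590, 114, 845, ∅]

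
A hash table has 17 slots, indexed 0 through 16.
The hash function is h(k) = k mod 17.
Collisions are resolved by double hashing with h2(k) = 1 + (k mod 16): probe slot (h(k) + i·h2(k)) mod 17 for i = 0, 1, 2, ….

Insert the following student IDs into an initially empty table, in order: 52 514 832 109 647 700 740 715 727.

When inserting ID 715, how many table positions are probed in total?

2

Insert 52: h=1, slot 1 empty -> index 1.
Insert 514: h=4, slot 4 empty -> index 4.
Insert 832: h=16, slot 16 empty -> index 16.
Insert 109: h=7, slot 7 empty -> index 7.
Insert 647: h=1, h2=8, slot 1 occupied -> index 9.
Insert 700: h=3, slot 3 empty -> index 3.
Insert 740: h=9, h2=5, slot 9 occupied -> index 14.
Insert 715: h=1, h2=12, slot 1 occupied -> index 13.
Insert 727: h=13, h2=8, slots 13,4 occupied -> index 12.
Table: [—, 52, —, 700, 514, —, —, 109, —, 647, —, —, 727, 715, 740, —, 832]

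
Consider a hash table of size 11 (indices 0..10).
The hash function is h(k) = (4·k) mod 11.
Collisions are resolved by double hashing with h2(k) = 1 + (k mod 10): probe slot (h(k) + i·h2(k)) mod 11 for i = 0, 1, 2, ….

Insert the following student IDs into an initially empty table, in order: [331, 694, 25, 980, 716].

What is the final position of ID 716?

331: h=4 => slot 4
694: h=4, h2=5, probe 4,9 => slot 9
25: h=1 => slot 1
980: h=4, h2=1, probe 4,5 => slot 5
716: h=4, h2=7, probe 4,0 => slot 0
Table: [716, 25, -, -, 331, 980, -, -, -, 694, -]

0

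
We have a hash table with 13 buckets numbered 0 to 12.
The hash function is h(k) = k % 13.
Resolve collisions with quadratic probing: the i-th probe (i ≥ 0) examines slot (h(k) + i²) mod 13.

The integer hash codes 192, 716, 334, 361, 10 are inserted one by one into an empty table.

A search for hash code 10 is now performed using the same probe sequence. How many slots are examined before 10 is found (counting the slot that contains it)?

4

Insert 192: h=10, slot 10 empty => index 10.
Insert 716: h=1, slot 1 empty => index 1.
Insert 334: h=9, slot 9 empty => index 9.
Insert 361: h=10, slot 10 occupied => index 11.
Insert 10: h=10, slots 10,11,1 occupied => index 6.
Table: [—, 716, —, —, —, —, 10, —, —, 334, 192, 361, —]
Lookup 10: h=10, probe 10,11,1,6 → found at 6.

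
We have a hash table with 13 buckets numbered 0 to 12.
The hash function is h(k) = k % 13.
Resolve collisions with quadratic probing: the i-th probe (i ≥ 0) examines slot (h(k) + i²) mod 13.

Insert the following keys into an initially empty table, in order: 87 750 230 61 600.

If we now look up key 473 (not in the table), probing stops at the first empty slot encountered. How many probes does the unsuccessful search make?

87: h=9 → slot 9
750: h=9, probe 9,10 → slot 10
230: h=9, probe 9,10,0 → slot 0
61: h=9, probe 9,10,0,5 → slot 5
600: h=2 → slot 2
Table: [230, _, 600, _, _, 61, _, _, _, 87, 750, _, _]
Lookup 473: h=5, probe 5,6 → slot 6 empty, not found.

2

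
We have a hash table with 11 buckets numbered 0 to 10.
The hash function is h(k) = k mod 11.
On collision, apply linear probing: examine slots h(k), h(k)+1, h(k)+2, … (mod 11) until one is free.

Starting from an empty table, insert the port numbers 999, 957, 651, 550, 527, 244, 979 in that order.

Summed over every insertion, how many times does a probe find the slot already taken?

999: h=9 -> slot 9
957: h=0 -> slot 0
651: h=2 -> slot 2
550: h=0, probe 0,1 -> slot 1
527: h=10 -> slot 10
244: h=2, probe 2,3 -> slot 3
979: h=0, probe 0,1,2,3,4 -> slot 4
Table: [957, 550, 651, 244, 979, —, —, —, —, 999, 527]

6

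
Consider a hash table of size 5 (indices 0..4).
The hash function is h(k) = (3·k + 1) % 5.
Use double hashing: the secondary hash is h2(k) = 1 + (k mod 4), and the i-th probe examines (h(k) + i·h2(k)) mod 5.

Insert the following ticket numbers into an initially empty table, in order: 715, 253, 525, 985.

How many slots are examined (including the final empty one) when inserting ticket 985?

715: h=1 -> slot 1
253: h=0 -> slot 0
525: h=1, h2=2, probe 1,3 -> slot 3
985: h=1, h2=2, probe 1,3,0,2 -> slot 2
Table: [253, 715, 985, 525, ∅]

4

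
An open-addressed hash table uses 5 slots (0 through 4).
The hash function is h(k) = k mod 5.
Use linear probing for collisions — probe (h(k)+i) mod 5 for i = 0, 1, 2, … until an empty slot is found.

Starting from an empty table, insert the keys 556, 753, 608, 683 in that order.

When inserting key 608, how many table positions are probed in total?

2

556: h=1 => slot 1
753: h=3 => slot 3
608: h=3, probe 3,4 => slot 4
683: h=3, probe 3,4,0 => slot 0
Table: [683, 556, ∅, 753, 608]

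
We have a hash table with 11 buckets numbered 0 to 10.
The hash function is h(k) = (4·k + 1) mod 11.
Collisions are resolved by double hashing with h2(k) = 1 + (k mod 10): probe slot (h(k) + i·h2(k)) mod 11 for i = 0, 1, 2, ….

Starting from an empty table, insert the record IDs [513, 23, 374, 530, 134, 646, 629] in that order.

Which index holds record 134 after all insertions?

3

513: h=7 => slot 7
23: h=5 => slot 5
374: h=1 => slot 1
530: h=9 => slot 9
134: h=9, h2=5, probe 9,3 => slot 3
646: h=0 => slot 0
629: h=9, h2=10, probe 9,8 => slot 8
Table: [646, 374, -, 134, -, 23, -, 513, 629, 530, -]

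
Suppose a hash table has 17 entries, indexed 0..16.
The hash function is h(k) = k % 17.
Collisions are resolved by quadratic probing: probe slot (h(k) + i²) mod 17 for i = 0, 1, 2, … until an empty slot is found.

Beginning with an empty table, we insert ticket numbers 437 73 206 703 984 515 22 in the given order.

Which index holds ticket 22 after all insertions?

14

437 hashes to 12; slot 12 is free → place at 12.
73 hashes to 5; slot 5 is free → place at 5.
206 hashes to 2; slot 2 is free → place at 2.
703 hashes to 6; slot 6 is free → place at 6.
984 hashes to 15; slot 15 is free → place at 15.
515 hashes to 5; 5,6 taken → place at 9.
22 hashes to 5; 5,6,9 taken → place at 14.
Table: [∅, ∅, 206, ∅, ∅, 73, 703, ∅, ∅, 515, ∅, ∅, 437, ∅, 22, 984, ∅]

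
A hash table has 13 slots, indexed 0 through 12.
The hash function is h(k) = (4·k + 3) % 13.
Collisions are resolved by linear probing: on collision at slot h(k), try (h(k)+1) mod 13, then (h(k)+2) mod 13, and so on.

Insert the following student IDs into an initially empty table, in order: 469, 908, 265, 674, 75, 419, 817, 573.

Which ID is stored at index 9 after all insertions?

Insert 469: h=7, slot 7 empty -> index 7.
Insert 908: h=8, slot 8 empty -> index 8.
Insert 265: h=10, slot 10 empty -> index 10.
Insert 674: h=8, slot 8 occupied -> index 9.
Insert 75: h=4, slot 4 empty -> index 4.
Insert 419: h=2, slot 2 empty -> index 2.
Insert 817: h=8, slots 8,9,10 occupied -> index 11.
Insert 573: h=7, slots 7,8,9,10,11 occupied -> index 12.
Table: [., ., 419, ., 75, ., ., 469, 908, 674, 265, 817, 573]

674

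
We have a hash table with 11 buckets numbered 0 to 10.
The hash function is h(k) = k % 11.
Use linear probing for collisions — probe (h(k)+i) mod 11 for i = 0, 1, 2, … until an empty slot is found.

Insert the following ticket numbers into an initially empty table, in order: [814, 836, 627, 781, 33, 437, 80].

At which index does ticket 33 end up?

814 hashes to 0; slot 0 is free → place at 0.
836 hashes to 0; 0 taken → place at 1.
627 hashes to 0; 0,1 taken → place at 2.
781 hashes to 0; 0,1,2 taken → place at 3.
33 hashes to 0; 0,1,2,3 taken → place at 4.
437 hashes to 8; slot 8 is free → place at 8.
80 hashes to 3; 3,4 taken → place at 5.
Table: [814, 836, 627, 781, 33, 80, —, —, 437, —, —]

4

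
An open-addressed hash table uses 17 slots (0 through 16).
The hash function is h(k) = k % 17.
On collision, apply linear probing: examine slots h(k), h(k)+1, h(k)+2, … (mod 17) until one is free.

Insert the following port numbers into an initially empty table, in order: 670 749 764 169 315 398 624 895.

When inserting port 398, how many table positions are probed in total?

2

Insert 670: h=7, slot 7 empty => index 7.
Insert 749: h=1, slot 1 empty => index 1.
Insert 764: h=16, slot 16 empty => index 16.
Insert 169: h=16, slot 16 occupied => index 0.
Insert 315: h=9, slot 9 empty => index 9.
Insert 398: h=7, slot 7 occupied => index 8.
Insert 624: h=12, slot 12 empty => index 12.
Insert 895: h=11, slot 11 empty => index 11.
Table: [169, 749, ∅, ∅, ∅, ∅, ∅, 670, 398, 315, ∅, 895, 624, ∅, ∅, ∅, 764]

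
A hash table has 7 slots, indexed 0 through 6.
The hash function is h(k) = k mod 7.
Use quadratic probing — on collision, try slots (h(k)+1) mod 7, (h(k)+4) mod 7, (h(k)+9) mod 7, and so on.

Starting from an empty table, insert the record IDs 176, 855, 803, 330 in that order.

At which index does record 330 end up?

3

176: h=1 => slot 1
855: h=1, probe 1,2 => slot 2
803: h=5 => slot 5
330: h=1, probe 1,2,5,3 => slot 3
Table: [—, 176, 855, 330, —, 803, —]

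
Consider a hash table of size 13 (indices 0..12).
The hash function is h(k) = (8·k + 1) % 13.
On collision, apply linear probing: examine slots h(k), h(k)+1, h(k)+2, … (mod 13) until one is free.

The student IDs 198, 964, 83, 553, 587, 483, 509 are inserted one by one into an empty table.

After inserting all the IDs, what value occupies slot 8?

198: h=12 → slot 12
964: h=4 → slot 4
83: h=2 → slot 2
553: h=5 → slot 5
587: h=4, probe 4,5,6 → slot 6
483: h=4, probe 4,5,6,7 → slot 7
509: h=4, probe 4,5,6,7,8 → slot 8
Table: [., ., 83, ., 964, 553, 587, 483, 509, ., ., ., 198]

509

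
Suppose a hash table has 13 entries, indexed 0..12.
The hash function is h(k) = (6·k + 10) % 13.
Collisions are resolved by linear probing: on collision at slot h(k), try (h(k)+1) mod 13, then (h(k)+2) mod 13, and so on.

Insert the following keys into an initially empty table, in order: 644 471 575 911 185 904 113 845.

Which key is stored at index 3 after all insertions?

644: h=0 -> slot 0
471: h=2 -> slot 2
575: h=2, probe 2,3 -> slot 3
911: h=3, probe 3,4 -> slot 4
185: h=2, probe 2,3,4,5 -> slot 5
904: h=0, probe 0,1 -> slot 1
113: h=12 -> slot 12
845: h=10 -> slot 10
Table: [644, 904, 471, 575, 911, 185, -, -, -, -, 845, -, 113]

575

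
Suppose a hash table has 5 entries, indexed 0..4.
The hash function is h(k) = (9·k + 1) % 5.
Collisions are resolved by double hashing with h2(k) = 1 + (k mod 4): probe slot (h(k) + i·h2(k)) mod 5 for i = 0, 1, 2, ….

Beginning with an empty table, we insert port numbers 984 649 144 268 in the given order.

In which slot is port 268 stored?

0

984: h=2 → slot 2
649: h=2, h2=2, probe 2,4 → slot 4
144: h=2, h2=1, probe 2,3 → slot 3
268: h=3, h2=1, probe 3,4,0 → slot 0
Table: [268, _, 984, 144, 649]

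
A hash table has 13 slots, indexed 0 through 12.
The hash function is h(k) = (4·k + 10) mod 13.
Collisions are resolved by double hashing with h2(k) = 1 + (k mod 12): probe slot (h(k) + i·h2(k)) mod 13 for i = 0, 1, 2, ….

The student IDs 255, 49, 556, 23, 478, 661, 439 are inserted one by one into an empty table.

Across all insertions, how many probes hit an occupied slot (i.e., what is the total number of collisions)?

255 hashes to 3; slot 3 is free -> place at 3.
49 hashes to 11; slot 11 is free -> place at 11.
556 hashes to 11, h2=5; 11,3 taken -> place at 8.
23 hashes to 11, h2=12; 11 taken -> place at 10.
478 hashes to 11, h2=11; 11 taken -> place at 9.
661 hashes to 2; slot 2 is free -> place at 2.
439 hashes to 11, h2=8; 11 taken -> place at 6.
Table: [—, —, 661, 255, —, —, 439, —, 556, 478, 23, 49, —]

5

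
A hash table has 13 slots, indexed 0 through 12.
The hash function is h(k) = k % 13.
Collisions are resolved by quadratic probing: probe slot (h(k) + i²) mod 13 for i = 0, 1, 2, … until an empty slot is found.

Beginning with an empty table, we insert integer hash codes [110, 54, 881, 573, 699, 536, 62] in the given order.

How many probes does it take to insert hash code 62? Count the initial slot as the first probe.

5

110: h=6 → slot 6
54: h=2 → slot 2
881: h=10 → slot 10
573: h=1 → slot 1
699: h=10, probe 10,11 → slot 11
536: h=3 → slot 3
62: h=10, probe 10,11,1,6,0 → slot 0
Table: [62, 573, 54, 536, ., ., 110, ., ., ., 881, 699, .]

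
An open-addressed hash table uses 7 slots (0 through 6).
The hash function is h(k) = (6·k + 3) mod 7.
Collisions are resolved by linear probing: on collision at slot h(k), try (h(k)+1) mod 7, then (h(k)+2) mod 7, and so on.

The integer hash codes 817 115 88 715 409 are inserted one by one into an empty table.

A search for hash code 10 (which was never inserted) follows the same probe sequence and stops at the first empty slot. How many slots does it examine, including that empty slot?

4

Insert 817: h=5, slot 5 empty => index 5.
Insert 115: h=0, slot 0 empty => index 0.
Insert 88: h=6, slot 6 empty => index 6.
Insert 715: h=2, slot 2 empty => index 2.
Insert 409: h=0, slot 0 occupied => index 1.
Table: [115, 409, 715, -, -, 817, 88]
Lookup 10: h=0, probe 0,1,2,3 → slot 3 empty, not found.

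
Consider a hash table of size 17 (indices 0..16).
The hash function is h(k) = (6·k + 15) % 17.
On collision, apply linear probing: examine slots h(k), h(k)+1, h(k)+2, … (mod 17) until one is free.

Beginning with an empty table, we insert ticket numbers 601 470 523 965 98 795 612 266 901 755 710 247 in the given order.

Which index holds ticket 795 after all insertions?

601 hashes to 0; slot 0 is free -> place at 0.
470 hashes to 13; slot 13 is free -> place at 13.
523 hashes to 8; slot 8 is free -> place at 8.
965 hashes to 8; 8 taken -> place at 9.
98 hashes to 8; 8,9 taken -> place at 10.
795 hashes to 8; 8,9,10 taken -> place at 11.
612 hashes to 15; slot 15 is free -> place at 15.
266 hashes to 13; 13 taken -> place at 14.
901 hashes to 15; 15 taken -> place at 16.
755 hashes to 6; slot 6 is free -> place at 6.
710 hashes to 8; 8,9,10,11 taken -> place at 12.
247 hashes to 1; slot 1 is free -> place at 1.
Table: [601, 247, _, _, _, _, 755, _, 523, 965, 98, 795, 710, 470, 266, 612, 901]

11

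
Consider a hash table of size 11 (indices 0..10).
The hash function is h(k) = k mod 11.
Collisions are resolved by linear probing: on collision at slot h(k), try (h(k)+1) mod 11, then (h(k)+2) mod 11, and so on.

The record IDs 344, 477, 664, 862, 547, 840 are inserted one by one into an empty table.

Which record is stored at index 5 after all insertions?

Insert 344: h=3, slot 3 empty → index 3.
Insert 477: h=4, slot 4 empty → index 4.
Insert 664: h=4, slot 4 occupied → index 5.
Insert 862: h=4, slots 4,5 occupied → index 6.
Insert 547: h=8, slot 8 empty → index 8.
Insert 840: h=4, slots 4,5,6 occupied → index 7.
Table: [—, —, —, 344, 477, 664, 862, 840, 547, —, —]

664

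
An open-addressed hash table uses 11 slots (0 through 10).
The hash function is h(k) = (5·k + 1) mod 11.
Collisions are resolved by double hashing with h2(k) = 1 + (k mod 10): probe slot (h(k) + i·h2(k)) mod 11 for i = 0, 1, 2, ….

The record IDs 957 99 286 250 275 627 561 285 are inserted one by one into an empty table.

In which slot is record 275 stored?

957 hashes to 1; slot 1 is free -> place at 1.
99 hashes to 1, h2=10; 1 taken -> place at 0.
286 hashes to 1, h2=7; 1 taken -> place at 8.
250 hashes to 8, h2=1; 8 taken -> place at 9.
275 hashes to 1, h2=6; 1 taken -> place at 7.
627 hashes to 1, h2=8; 1,9 taken -> place at 6.
561 hashes to 1, h2=2; 1 taken -> place at 3.
285 hashes to 7, h2=6; 7 taken -> place at 2.
Table: [99, 957, 285, 561, ., ., 627, 275, 286, 250, .]

7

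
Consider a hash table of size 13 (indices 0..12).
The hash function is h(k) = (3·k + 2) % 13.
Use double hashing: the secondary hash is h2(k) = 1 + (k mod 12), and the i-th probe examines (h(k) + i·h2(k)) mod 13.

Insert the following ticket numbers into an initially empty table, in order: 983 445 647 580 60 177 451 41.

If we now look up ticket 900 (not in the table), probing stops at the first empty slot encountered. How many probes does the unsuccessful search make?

2

Insert 983: h=0, slot 0 empty => index 0.
Insert 445: h=11, slot 11 empty => index 11.
Insert 647: h=6, slot 6 empty => index 6.
Insert 580: h=0, h2=5, slot 0 occupied => index 5.
Insert 60: h=0, h2=1, slot 0 occupied => index 1.
Insert 177: h=0, h2=10, slot 0 occupied => index 10.
Insert 451: h=3, slot 3 empty => index 3.
Insert 41: h=8, slot 8 empty => index 8.
Table: [983, 60, —, 451, —, 580, 647, —, 41, —, 177, 445, —]
Lookup 900: h=11, h2=1, probe 11,12 → slot 12 empty, not found.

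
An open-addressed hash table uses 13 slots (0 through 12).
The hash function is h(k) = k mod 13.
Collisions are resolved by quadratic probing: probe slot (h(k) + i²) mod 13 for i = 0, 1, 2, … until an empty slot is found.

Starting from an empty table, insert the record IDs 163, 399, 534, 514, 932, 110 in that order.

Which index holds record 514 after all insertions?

163 hashes to 7; slot 7 is free → place at 7.
399 hashes to 9; slot 9 is free → place at 9.
534 hashes to 1; slot 1 is free → place at 1.
514 hashes to 7; 7 taken → place at 8.
932 hashes to 9; 9 taken → place at 10.
110 hashes to 6; slot 6 is free → place at 6.
Table: [—, 534, —, —, —, —, 110, 163, 514, 399, 932, —, —]

8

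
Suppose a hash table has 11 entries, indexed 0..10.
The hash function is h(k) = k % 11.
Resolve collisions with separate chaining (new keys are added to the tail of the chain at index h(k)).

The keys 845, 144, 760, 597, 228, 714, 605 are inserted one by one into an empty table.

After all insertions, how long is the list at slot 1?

Insert 845: h=9, bucket 9 empty -> new chain.
Insert 144: h=1, bucket 1 empty -> new chain.
Insert 760: h=1, bucket 1 nonempty -> append to chain.
Insert 597: h=3, bucket 3 empty -> new chain.
Insert 228: h=8, bucket 8 empty -> new chain.
Insert 714: h=10, bucket 10 empty -> new chain.
Insert 605: h=0, bucket 0 empty -> new chain.
Final buckets:
0: 605
1: 144 -> 760
2: _
3: 597
4: _
5: _
6: _
7: _
8: 228
9: 845
10: 714

2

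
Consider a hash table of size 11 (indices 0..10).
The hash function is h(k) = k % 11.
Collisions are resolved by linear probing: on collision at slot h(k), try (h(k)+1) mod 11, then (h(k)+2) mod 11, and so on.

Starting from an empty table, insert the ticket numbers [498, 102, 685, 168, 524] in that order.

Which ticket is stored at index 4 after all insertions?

102

498 hashes to 3; slot 3 is free -> place at 3.
102 hashes to 3; 3 taken -> place at 4.
685 hashes to 3; 3,4 taken -> place at 5.
168 hashes to 3; 3,4,5 taken -> place at 6.
524 hashes to 7; slot 7 is free -> place at 7.
Table: [_, _, _, 498, 102, 685, 168, 524, _, _, _]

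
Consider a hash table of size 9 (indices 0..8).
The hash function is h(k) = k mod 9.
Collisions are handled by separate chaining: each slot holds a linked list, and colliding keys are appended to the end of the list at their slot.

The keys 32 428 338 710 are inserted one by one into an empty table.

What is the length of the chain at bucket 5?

32 → bucket 5
428 → bucket 5 (collision)
338 → bucket 5 (collision)
710 → bucket 8
Final buckets:
0: _
1: _
2: _
3: _
4: _
5: 32 -> 428 -> 338
6: _
7: _
8: 710

3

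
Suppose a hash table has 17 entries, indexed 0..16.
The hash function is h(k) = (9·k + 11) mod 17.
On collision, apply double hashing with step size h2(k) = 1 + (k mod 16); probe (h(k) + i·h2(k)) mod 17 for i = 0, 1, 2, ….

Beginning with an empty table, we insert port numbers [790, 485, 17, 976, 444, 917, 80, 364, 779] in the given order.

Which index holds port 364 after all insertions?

3

790 hashes to 15; slot 15 is free -> place at 15.
485 hashes to 7; slot 7 is free -> place at 7.
17 hashes to 11; slot 11 is free -> place at 11.
976 hashes to 6; slot 6 is free -> place at 6.
444 hashes to 12; slot 12 is free -> place at 12.
917 hashes to 2; slot 2 is free -> place at 2.
80 hashes to 0; slot 0 is free -> place at 0.
364 hashes to 6, h2=13; 6,2,15,11,7 taken -> place at 3.
779 hashes to 1; slot 1 is free -> place at 1.
Table: [80, 779, 917, 364, _, _, 976, 485, _, _, _, 17, 444, _, _, 790, _]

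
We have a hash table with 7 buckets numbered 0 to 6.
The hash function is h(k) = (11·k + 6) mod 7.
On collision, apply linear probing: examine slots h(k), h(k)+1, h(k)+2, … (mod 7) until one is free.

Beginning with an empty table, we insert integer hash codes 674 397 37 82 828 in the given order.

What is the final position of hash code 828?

2

674: h=0 -> slot 0
397: h=5 -> slot 5
37: h=0, probe 0,1 -> slot 1
82: h=5, probe 5,6 -> slot 6
828: h=0, probe 0,1,2 -> slot 2
Table: [674, 37, 828, —, —, 397, 82]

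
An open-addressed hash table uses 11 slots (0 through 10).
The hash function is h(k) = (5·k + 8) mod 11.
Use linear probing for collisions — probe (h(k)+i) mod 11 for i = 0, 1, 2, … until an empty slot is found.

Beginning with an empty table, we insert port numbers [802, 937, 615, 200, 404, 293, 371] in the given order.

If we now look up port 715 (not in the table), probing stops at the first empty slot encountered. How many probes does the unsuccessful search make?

Insert 802: h=3, slot 3 empty → index 3.
Insert 937: h=7, slot 7 empty → index 7.
Insert 615: h=3, slot 3 occupied → index 4.
Insert 200: h=7, slot 7 occupied → index 8.
Insert 404: h=4, slot 4 occupied → index 5.
Insert 293: h=10, slot 10 empty → index 10.
Insert 371: h=4, slots 4,5 occupied → index 6.
Table: [—, —, —, 802, 615, 404, 371, 937, 200, —, 293]
Lookup 715: h=8, probe 8,9 → slot 9 empty, not found.

2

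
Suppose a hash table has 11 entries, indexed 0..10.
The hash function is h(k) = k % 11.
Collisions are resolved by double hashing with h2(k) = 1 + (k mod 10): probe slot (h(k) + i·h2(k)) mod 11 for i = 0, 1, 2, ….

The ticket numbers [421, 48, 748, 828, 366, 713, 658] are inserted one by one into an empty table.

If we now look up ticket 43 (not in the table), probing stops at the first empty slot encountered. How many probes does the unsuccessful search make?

Insert 421: h=3, slot 3 empty -> index 3.
Insert 48: h=4, slot 4 empty -> index 4.
Insert 748: h=0, slot 0 empty -> index 0.
Insert 828: h=3, h2=9, slot 3 occupied -> index 1.
Insert 366: h=3, h2=7, slot 3 occupied -> index 10.
Insert 713: h=9, slot 9 empty -> index 9.
Insert 658: h=9, h2=9, slot 9 occupied -> index 7.
Table: [748, 828, ∅, 421, 48, ∅, ∅, 658, ∅, 713, 366]
Lookup 43: h=10, h2=4, probe 10,3,7,0,4,8 → slot 8 empty, not found.

6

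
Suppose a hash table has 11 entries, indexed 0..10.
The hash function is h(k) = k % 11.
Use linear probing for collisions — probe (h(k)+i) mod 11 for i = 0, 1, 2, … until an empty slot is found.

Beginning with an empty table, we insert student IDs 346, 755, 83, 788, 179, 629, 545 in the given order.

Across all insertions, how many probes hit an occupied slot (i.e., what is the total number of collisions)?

4

346: h=5 -> slot 5
755: h=7 -> slot 7
83: h=6 -> slot 6
788: h=7, probe 7,8 -> slot 8
179: h=3 -> slot 3
629: h=2 -> slot 2
545: h=6, probe 6,7,8,9 -> slot 9
Table: [∅, ∅, 629, 179, ∅, 346, 83, 755, 788, 545, ∅]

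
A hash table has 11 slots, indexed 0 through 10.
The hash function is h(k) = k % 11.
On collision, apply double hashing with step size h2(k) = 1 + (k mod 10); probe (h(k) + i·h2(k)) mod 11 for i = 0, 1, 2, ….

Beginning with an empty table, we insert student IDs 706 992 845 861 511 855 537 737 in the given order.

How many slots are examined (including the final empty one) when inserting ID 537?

2

706 hashes to 2; slot 2 is free -> place at 2.
992 hashes to 2, h2=3; 2 taken -> place at 5.
845 hashes to 9; slot 9 is free -> place at 9.
861 hashes to 3; slot 3 is free -> place at 3.
511 hashes to 5, h2=2; 5 taken -> place at 7.
855 hashes to 8; slot 8 is free -> place at 8.
537 hashes to 9, h2=8; 9 taken -> place at 6.
737 hashes to 0; slot 0 is free -> place at 0.
Table: [737, —, 706, 861, —, 992, 537, 511, 855, 845, —]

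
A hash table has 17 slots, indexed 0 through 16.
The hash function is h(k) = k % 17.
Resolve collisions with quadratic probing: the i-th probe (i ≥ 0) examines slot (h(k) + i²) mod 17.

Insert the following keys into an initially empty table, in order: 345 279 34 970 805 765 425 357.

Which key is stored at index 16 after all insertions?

345: h=5 -> slot 5
279: h=7 -> slot 7
34: h=0 -> slot 0
970: h=1 -> slot 1
805: h=6 -> slot 6
765: h=0, probe 0,1,4 -> slot 4
425: h=0, probe 0,1,4,9 -> slot 9
357: h=0, probe 0,1,4,9,16 -> slot 16
Table: [34, 970, ., ., 765, 345, 805, 279, ., 425, ., ., ., ., ., ., 357]

357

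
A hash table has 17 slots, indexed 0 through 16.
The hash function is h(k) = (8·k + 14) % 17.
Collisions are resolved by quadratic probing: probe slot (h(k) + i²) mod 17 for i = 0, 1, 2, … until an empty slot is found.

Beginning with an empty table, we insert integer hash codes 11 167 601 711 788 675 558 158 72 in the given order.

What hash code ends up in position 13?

11: h=0 -> slot 0
167: h=7 -> slot 7
601: h=11 -> slot 11
711: h=7, probe 7,8 -> slot 8
788: h=11, probe 11,12 -> slot 12
675: h=8, probe 8,9 -> slot 9
558: h=7, probe 7,8,11,16 -> slot 16
158: h=3 -> slot 3
72: h=12, probe 12,13 -> slot 13
Table: [11, ., ., 158, ., ., ., 167, 711, 675, ., 601, 788, 72, ., ., 558]

72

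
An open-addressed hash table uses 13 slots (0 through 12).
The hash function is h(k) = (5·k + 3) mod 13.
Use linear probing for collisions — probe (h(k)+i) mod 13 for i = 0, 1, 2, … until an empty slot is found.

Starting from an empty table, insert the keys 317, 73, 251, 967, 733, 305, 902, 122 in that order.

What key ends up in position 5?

733

Insert 317: h=2, slot 2 empty -> index 2.
Insert 73: h=4, slot 4 empty -> index 4.
Insert 251: h=10, slot 10 empty -> index 10.
Insert 967: h=2, slot 2 occupied -> index 3.
Insert 733: h=2, slots 2,3,4 occupied -> index 5.
Insert 305: h=7, slot 7 empty -> index 7.
Insert 902: h=2, slots 2,3,4,5 occupied -> index 6.
Insert 122: h=2, slots 2,3,4,5,6,7 occupied -> index 8.
Table: [-, -, 317, 967, 73, 733, 902, 305, 122, -, 251, -, -]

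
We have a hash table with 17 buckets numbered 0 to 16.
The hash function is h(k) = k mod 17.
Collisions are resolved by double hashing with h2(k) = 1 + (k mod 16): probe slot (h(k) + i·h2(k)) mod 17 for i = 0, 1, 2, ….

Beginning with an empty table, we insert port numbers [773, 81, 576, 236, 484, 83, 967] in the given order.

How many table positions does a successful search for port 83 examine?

2

773: h=8 -> slot 8
81: h=13 -> slot 13
576: h=15 -> slot 15
236: h=15, h2=13, probe 15,11 -> slot 11
484: h=8, h2=5, probe 8,13,1 -> slot 1
83: h=15, h2=4, probe 15,2 -> slot 2
967: h=15, h2=8, probe 15,6 -> slot 6
Table: [—, 484, 83, —, —, —, 967, —, 773, —, —, 236, —, 81, —, 576, —]
Lookup 83: h=15, h2=4, probe 15,2 → found at 2.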